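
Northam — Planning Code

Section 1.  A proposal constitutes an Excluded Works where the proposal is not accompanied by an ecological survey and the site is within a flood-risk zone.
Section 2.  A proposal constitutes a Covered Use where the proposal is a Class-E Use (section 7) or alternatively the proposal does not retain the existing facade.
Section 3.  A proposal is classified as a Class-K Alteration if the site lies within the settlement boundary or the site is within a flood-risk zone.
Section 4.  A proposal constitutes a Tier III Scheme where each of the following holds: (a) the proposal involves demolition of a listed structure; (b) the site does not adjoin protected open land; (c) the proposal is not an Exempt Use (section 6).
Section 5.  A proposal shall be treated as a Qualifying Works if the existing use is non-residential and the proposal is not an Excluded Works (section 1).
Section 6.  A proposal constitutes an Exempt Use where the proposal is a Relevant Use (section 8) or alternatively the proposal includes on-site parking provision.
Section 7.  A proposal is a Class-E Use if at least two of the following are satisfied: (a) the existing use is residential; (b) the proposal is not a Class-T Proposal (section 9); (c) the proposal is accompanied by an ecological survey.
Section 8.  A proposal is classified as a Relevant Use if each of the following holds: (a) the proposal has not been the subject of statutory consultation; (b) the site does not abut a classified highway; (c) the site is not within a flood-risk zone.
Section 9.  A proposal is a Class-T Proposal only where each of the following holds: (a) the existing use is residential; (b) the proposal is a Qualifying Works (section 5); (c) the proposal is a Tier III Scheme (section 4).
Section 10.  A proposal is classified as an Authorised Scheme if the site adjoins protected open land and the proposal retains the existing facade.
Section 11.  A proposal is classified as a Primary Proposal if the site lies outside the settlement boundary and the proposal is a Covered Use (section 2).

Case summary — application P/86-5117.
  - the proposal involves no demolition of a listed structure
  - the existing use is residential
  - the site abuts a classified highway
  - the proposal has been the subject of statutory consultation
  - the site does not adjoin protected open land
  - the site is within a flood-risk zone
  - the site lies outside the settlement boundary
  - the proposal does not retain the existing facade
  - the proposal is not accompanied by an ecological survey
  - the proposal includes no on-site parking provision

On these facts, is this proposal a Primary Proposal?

Yes

section 1 — Excluded Works: [the proposal is not accompanied by an ecological survey? yes] AND [the site is within a flood-risk zone? yes] → satisfied.
section 5 — Qualifying Works: [the existing use is non-residential? no] AND [not an Excluded Works (section 1)? no] → not satisfied.
section 8 — Relevant Use: [the proposal has not been the subject of statutory consultation? no] AND [the site does not abut a classified highway? no] AND [the site is not within a flood-risk zone? no] → not satisfied.
section 6 — Exempt Use: [Relevant Use (section 8)? no] OR [the proposal includes on-site parking provision? no] → not satisfied.
section 4 — Tier III Scheme: [the proposal involves demolition of a listed structure? no] AND [the site does not adjoin protected open land? yes] AND [not an Exempt Use (section 6)? yes] → not satisfied.
section 9 — Class-T Proposal: [the existing use is residential? yes] AND [Qualifying Works (section 5)? no] AND [Tier III Scheme (section 4)? no] → not satisfied.
section 7 — Class-E Use: the existing use is residential? yes; not a Class-T Proposal (section 9)? yes; the proposal is accompanied by an ecological survey? no — 2 of 3 hold (need ≥2) → satisfied.
section 2 — Covered Use: [Class-E Use (section 7)? yes] OR [the proposal does not retain the existing facade? yes] → satisfied.
section 11 — Primary Proposal: [the site lies outside the settlement boundary? yes] AND [Covered Use (section 2)? yes] → satisfied.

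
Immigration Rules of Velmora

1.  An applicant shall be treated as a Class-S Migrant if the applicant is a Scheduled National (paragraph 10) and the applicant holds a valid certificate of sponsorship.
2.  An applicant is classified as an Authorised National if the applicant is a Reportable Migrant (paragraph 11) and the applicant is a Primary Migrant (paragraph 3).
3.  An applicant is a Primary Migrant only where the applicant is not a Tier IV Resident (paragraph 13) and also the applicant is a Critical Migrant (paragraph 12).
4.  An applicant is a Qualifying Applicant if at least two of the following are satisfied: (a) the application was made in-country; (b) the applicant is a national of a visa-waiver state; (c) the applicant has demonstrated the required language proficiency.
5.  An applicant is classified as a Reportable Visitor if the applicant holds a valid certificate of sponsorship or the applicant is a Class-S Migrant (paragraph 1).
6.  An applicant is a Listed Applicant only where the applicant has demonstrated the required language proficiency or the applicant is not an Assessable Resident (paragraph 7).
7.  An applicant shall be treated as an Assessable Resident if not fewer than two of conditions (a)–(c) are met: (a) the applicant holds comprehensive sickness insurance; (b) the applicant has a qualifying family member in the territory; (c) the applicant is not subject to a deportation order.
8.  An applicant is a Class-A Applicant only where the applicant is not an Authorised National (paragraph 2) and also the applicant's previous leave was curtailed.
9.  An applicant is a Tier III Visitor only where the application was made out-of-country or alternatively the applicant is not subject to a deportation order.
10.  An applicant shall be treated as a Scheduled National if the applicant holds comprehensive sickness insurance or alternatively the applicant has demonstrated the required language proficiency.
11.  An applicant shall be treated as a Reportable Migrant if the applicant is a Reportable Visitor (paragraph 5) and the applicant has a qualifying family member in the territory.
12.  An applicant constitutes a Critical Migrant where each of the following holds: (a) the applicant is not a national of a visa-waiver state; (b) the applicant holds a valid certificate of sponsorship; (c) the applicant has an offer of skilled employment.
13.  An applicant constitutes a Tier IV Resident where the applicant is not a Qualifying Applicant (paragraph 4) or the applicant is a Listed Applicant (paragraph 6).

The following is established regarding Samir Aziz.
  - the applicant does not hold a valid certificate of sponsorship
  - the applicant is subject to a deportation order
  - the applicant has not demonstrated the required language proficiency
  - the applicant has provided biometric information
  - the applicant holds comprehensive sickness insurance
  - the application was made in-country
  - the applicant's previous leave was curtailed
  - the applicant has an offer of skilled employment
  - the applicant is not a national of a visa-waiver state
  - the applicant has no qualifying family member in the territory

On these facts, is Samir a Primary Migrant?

Under paragraph 4: the application was made in-country? yes; the applicant is a national of a visa-waiver state? no; the applicant has demonstrated the required language proficiency? no — 1 of 3 hold (need ≥2) → not satisfied.
Under paragraph 7: the applicant holds comprehensive sickness insurance? yes; the applicant has a qualifying family member in the territory? no; the applicant is not subject to a deportation order? no — 1 of 3 hold (need ≥2) → not satisfied.
Under paragraph 6: the applicant has demonstrated the required language proficiency? no; or not an Assessable Resident (paragraph 7)? yes. So the applicant is a Listed Applicant.
Under paragraph 13: not a Qualifying Applicant (paragraph 4)? yes; or Listed Applicant (paragraph 6)? yes. So the applicant is a Tier IV Resident.
Under paragraph 12: the applicant is not a national of a visa-waiver state? yes; and the applicant holds a valid certificate of sponsorship? no; and the applicant has an offer of skilled employment? yes. So the applicant is not a Critical Migrant.
Under paragraph 3: not a Tier IV Resident (paragraph 13)? no; and Critical Migrant (paragraph 12)? no. So the applicant is not a Primary Migrant.

No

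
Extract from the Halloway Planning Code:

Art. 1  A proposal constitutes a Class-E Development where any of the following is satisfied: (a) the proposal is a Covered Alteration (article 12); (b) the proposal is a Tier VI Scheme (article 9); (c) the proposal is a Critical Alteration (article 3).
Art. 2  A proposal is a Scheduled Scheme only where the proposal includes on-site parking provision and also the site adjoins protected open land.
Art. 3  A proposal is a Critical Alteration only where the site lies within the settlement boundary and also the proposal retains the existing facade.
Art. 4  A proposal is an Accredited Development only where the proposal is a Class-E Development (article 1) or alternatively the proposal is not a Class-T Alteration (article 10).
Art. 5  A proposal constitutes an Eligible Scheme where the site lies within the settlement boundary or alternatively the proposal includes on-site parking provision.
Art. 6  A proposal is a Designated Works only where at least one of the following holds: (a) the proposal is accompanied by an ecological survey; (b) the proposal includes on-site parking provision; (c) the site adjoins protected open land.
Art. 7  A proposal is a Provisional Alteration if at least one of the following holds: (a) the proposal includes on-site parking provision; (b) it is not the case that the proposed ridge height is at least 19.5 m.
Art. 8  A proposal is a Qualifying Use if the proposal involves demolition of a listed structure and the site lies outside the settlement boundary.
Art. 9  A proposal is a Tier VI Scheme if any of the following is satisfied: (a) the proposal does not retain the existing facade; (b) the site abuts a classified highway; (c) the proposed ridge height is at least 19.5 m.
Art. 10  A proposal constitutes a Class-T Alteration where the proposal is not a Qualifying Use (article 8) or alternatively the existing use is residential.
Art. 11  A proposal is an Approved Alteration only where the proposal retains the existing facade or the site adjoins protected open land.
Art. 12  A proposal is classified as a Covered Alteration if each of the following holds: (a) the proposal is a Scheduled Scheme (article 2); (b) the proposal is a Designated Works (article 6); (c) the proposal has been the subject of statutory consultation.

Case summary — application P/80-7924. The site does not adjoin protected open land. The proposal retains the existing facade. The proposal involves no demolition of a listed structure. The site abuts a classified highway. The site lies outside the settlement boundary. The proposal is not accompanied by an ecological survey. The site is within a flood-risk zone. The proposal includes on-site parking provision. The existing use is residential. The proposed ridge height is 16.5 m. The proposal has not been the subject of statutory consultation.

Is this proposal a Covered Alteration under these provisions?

Under article 2: the proposal includes on-site parking provision? yes; and the site adjoins protected open land? no. So the proposal is not a Scheduled Scheme.
Under article 6: the proposal is accompanied by an ecological survey? no; or the proposal includes on-site parking provision? yes; or the site adjoins protected open land? no. So the proposal is a Designated Works.
Under article 12: Scheduled Scheme (article 2)? no; and Designated Works (article 6)? yes; and the proposal has been the subject of statutory consultation? no. So the proposal is not a Covered Alteration.

No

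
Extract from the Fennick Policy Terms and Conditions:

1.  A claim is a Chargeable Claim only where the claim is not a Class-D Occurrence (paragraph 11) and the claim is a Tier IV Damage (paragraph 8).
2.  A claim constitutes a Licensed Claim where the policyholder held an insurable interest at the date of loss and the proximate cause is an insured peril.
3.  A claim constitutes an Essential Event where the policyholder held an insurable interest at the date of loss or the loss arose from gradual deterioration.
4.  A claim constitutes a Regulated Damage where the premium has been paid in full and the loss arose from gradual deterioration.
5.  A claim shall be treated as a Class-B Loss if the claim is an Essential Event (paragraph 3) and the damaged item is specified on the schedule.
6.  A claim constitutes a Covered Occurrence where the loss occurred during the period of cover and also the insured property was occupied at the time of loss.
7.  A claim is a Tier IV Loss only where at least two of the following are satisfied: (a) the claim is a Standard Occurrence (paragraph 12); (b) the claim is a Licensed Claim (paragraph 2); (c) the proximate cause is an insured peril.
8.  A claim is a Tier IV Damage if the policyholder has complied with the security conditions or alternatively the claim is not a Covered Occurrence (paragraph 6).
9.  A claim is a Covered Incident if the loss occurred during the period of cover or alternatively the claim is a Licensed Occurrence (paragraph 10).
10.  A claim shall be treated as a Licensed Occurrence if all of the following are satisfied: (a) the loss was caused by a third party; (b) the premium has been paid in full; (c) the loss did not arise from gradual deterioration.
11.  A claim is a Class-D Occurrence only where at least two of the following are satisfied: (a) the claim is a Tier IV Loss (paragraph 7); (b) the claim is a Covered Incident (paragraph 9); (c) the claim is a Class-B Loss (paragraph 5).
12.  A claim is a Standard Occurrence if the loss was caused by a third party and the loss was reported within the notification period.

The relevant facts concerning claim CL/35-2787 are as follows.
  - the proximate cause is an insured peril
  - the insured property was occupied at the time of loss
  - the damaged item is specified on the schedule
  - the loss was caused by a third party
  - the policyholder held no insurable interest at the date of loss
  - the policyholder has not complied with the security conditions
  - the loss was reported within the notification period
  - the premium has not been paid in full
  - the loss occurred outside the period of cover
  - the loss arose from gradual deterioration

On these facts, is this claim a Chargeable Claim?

No

paragraph 12 — Standard Occurrence: [the loss was caused by a third party? yes] AND [the loss was reported within the notification period? yes] → satisfied.
paragraph 2 — Licensed Claim: [the policyholder held an insurable interest at the date of loss? no] AND [the proximate cause is an insured peril? yes] → not satisfied.
paragraph 7 — Tier IV Loss: Standard Occurrence (paragraph 12)? yes; Licensed Claim (paragraph 2)? no; the proximate cause is an insured peril? yes — 2 of 3 hold (need ≥2) → satisfied.
paragraph 10 — Licensed Occurrence: [the loss was caused by a third party? yes] AND [the premium has been paid in full? no] AND [the loss did not arise from gradual deterioration? no] → not satisfied.
paragraph 9 — Covered Incident: [the loss occurred during the period of cover? no] OR [Licensed Occurrence (paragraph 10)? no] → not satisfied.
paragraph 3 — Essential Event: [the policyholder held an insurable interest at the date of loss? no] OR [the loss arose from gradual deterioration? yes] → satisfied.
paragraph 5 — Class-B Loss: [Essential Event (paragraph 3)? yes] AND [the damaged item is specified on the schedule? yes] → satisfied.
paragraph 11 — Class-D Occurrence: Tier IV Loss (paragraph 7)? yes; Covered Incident (paragraph 9)? no; Class-B Loss (paragraph 5)? yes — 2 of 3 hold (need ≥2) → satisfied.
paragraph 6 — Covered Occurrence: [the loss occurred during the period of cover? no] AND [the insured property was occupied at the time of loss? yes] → not satisfied.
paragraph 8 — Tier IV Damage: [the policyholder has complied with the security conditions? no] OR [not a Covered Occurrence (paragraph 6)? yes] → satisfied.
paragraph 1 — Chargeable Claim: [not a Class-D Occurrence (paragraph 11)? no] AND [Tier IV Damage (paragraph 8)? yes] → not satisfied.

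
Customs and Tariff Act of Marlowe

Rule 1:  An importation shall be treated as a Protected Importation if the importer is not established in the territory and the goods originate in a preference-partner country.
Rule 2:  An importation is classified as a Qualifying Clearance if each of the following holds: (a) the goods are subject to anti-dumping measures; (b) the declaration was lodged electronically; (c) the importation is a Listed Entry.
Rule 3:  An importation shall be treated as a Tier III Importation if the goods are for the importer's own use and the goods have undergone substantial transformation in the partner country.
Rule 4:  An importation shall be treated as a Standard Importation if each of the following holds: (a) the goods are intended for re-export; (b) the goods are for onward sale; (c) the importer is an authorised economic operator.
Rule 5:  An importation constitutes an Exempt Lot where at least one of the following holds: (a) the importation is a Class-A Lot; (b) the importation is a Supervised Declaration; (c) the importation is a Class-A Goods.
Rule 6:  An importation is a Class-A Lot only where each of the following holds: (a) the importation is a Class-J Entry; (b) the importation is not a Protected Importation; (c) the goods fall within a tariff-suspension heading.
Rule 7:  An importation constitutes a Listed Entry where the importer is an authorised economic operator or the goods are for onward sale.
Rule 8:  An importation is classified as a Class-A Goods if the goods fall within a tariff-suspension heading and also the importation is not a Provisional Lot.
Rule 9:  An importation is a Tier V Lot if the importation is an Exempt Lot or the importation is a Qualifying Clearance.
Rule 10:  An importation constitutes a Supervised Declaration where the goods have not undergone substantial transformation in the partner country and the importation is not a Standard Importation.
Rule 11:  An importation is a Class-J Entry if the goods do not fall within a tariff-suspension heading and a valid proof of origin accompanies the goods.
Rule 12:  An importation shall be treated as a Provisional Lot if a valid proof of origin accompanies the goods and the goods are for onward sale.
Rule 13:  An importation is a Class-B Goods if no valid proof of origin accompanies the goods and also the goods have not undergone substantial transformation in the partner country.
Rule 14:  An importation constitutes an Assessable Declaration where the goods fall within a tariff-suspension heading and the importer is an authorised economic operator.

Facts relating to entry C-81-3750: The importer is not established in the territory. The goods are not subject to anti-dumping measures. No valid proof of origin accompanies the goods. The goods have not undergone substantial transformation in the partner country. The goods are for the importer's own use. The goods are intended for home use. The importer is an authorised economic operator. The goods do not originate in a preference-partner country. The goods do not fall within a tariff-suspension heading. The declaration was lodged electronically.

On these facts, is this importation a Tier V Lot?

rule 11 — Class-J Entry: [the goods do not fall within a tariff-suspension heading? yes] AND [a valid proof of origin accompanies the goods? no] → not satisfied.
rule 1 — Protected Importation: [the importer is not established in the territory? yes] AND [the goods originate in a preference-partner country? no] → not satisfied.
rule 6 — Class-A Lot: [Class-J Entry (rule 11)? no] AND [not a Protected Importation (rule 1)? yes] AND [the goods fall within a tariff-suspension heading? no] → not satisfied.
rule 4 — Standard Importation: [the goods are intended for re-export? no] AND [the goods are for onward sale? no] AND [the importer is an authorised economic operator? yes] → not satisfied.
rule 10 — Supervised Declaration: [the goods have not undergone substantial transformation in the partner country? yes] AND [not a Standard Importation (rule 4)? yes] → satisfied.
rule 12 — Provisional Lot: [a valid proof of origin accompanies the goods? no] AND [the goods are for onward sale? no] → not satisfied.
rule 8 — Class-A Goods: [the goods fall within a tariff-suspension heading? no] AND [not a Provisional Lot (rule 12)? yes] → not satisfied.
rule 5 — Exempt Lot: [Class-A Lot (rule 6)? no] OR [Supervised Declaration (rule 10)? yes] OR [Class-A Goods (rule 8)? no] → satisfied.
rule 7 — Listed Entry: [the importer is an authorised economic operator? yes] OR [the goods are for onward sale? no] → satisfied.
rule 2 — Qualifying Clearance: [the goods are subject to anti-dumping measures? no] AND [the declaration was lodged electronically? yes] AND [Listed Entry (rule 7)? yes] → not satisfied.
rule 9 — Tier V Lot: [Exempt Lot (rule 5)? yes] OR [Qualifying Clearance (rule 2)? no] → satisfied.

Yes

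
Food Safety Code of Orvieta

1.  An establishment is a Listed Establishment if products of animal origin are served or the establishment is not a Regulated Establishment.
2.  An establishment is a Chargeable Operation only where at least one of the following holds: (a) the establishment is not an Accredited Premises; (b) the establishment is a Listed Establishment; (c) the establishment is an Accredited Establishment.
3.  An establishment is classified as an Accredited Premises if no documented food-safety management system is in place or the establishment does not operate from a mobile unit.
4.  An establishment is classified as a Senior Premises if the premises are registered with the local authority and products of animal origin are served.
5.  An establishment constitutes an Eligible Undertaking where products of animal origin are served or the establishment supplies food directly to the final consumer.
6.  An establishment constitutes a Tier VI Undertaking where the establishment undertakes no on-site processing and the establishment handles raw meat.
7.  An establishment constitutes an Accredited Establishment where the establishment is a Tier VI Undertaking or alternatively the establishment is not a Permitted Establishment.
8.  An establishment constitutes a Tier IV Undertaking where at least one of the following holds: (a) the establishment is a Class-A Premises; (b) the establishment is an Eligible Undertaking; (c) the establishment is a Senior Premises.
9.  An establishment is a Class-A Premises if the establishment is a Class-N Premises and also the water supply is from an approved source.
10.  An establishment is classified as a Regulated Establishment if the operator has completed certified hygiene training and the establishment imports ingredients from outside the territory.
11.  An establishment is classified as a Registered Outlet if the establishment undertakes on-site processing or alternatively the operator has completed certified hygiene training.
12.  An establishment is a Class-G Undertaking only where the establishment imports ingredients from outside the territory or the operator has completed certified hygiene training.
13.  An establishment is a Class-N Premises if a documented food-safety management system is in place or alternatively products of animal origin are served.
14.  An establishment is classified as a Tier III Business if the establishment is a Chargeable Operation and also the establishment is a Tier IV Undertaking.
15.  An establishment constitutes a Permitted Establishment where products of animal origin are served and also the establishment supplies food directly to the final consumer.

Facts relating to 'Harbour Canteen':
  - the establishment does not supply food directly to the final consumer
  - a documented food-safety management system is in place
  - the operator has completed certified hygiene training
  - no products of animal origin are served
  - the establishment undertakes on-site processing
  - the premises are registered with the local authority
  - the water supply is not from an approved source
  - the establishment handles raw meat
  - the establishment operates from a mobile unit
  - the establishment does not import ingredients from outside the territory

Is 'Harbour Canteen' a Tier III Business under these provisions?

No

paragraph 3 — Accredited Premises: [no documented food-safety management system is in place? no] OR [the establishment does not operate from a mobile unit? no] → not satisfied.
paragraph 10 — Regulated Establishment: [the operator has completed certified hygiene training? yes] AND [the establishment imports ingredients from outside the territory? no] → not satisfied.
paragraph 1 — Listed Establishment: [products of animal origin are served? no] OR [not a Regulated Establishment (paragraph 10)? yes] → satisfied.
paragraph 6 — Tier VI Undertaking: [the establishment undertakes no on-site processing? no] AND [the establishment handles raw meat? yes] → not satisfied.
paragraph 15 — Permitted Establishment: [products of animal origin are served? no] AND [the establishment supplies food directly to the final consumer? no] → not satisfied.
paragraph 7 — Accredited Establishment: [Tier VI Undertaking (paragraph 6)? no] OR [not a Permitted Establishment (paragraph 15)? yes] → satisfied.
paragraph 2 — Chargeable Operation: [not an Accredited Premises (paragraph 3)? yes] OR [Listed Establishment (paragraph 1)? yes] OR [Accredited Establishment (paragraph 7)? yes] → satisfied.
paragraph 13 — Class-N Premises: [a documented food-safety management system is in place? yes] OR [products of animal origin are served? no] → satisfied.
paragraph 9 — Class-A Premises: [Class-N Premises (paragraph 13)? yes] AND [the water supply is from an approved source? no] → not satisfied.
paragraph 5 — Eligible Undertaking: [products of animal origin are served? no] OR [the establishment supplies food directly to the final consumer? no] → not satisfied.
paragraph 4 — Senior Premises: [the premises are registered with the local authority? yes] AND [products of animal origin are served? no] → not satisfied.
paragraph 8 — Tier IV Undertaking: [Class-A Premises (paragraph 9)? no] OR [Eligible Undertaking (paragraph 5)? no] OR [Senior Premises (paragraph 4)? no] → not satisfied.
paragraph 14 — Tier III Business: [Chargeable Operation (paragraph 2)? yes] AND [Tier IV Undertaking (paragraph 8)? no] → not satisfied.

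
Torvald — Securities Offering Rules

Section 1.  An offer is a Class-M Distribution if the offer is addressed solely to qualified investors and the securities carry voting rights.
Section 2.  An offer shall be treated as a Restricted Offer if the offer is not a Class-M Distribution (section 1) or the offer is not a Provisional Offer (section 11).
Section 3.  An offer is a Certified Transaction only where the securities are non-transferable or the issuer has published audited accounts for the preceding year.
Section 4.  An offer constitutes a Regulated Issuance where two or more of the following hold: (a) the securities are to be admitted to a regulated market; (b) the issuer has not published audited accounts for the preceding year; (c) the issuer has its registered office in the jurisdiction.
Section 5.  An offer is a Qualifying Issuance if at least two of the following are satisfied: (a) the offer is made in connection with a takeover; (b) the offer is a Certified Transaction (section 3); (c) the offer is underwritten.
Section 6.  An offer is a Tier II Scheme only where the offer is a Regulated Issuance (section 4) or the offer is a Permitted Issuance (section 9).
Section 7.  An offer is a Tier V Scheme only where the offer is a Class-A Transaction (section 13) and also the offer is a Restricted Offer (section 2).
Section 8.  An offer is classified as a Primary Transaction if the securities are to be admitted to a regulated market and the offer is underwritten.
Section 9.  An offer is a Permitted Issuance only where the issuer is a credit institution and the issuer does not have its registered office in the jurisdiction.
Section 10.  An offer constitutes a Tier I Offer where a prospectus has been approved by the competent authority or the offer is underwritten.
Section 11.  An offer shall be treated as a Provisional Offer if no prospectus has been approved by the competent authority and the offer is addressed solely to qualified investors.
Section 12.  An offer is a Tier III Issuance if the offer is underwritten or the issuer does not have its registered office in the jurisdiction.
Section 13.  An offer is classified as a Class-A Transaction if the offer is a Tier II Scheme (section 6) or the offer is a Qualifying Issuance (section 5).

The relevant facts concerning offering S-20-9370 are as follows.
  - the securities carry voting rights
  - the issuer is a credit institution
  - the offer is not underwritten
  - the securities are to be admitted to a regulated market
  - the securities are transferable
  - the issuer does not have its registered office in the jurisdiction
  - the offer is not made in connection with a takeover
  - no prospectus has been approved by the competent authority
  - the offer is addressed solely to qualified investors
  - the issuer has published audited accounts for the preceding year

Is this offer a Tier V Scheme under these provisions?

No

section 4 — Regulated Issuance: the securities are to be admitted to a regulated market? yes; the issuer has not published audited accounts for the preceding year? no; the issuer has its registered office in the jurisdiction? no — 1 of 3 hold (need ≥2) → not satisfied.
section 9 — Permitted Issuance: [the issuer is a credit institution? yes] AND [the issuer does not have its registered office in the jurisdiction? yes] → satisfied.
section 6 — Tier II Scheme: [Regulated Issuance (section 4)? no] OR [Permitted Issuance (section 9)? yes] → satisfied.
section 3 — Certified Transaction: [the securities are non-transferable? no] OR [the issuer has published audited accounts for the preceding year? yes] → satisfied.
section 5 — Qualifying Issuance: the offer is made in connection with a takeover? no; Certified Transaction (section 3)? yes; the offer is underwritten? no — 1 of 3 hold (need ≥2) → not satisfied.
section 13 — Class-A Transaction: [Tier II Scheme (section 6)? yes] OR [Qualifying Issuance (section 5)? no] → satisfied.
section 1 — Class-M Distribution: [the offer is addressed solely to qualified investors? yes] AND [the securities carry voting rights? yes] → satisfied.
section 11 — Provisional Offer: [no prospectus has been approved by the competent authority? yes] AND [the offer is addressed solely to qualified investors? yes] → satisfied.
section 2 — Restricted Offer: [not a Class-M Distribution (section 1)? no] OR [not a Provisional Offer (section 11)? no] → not satisfied.
section 7 — Tier V Scheme: [Class-A Transaction (section 13)? yes] AND [Restricted Offer (section 2)? no] → not satisfied.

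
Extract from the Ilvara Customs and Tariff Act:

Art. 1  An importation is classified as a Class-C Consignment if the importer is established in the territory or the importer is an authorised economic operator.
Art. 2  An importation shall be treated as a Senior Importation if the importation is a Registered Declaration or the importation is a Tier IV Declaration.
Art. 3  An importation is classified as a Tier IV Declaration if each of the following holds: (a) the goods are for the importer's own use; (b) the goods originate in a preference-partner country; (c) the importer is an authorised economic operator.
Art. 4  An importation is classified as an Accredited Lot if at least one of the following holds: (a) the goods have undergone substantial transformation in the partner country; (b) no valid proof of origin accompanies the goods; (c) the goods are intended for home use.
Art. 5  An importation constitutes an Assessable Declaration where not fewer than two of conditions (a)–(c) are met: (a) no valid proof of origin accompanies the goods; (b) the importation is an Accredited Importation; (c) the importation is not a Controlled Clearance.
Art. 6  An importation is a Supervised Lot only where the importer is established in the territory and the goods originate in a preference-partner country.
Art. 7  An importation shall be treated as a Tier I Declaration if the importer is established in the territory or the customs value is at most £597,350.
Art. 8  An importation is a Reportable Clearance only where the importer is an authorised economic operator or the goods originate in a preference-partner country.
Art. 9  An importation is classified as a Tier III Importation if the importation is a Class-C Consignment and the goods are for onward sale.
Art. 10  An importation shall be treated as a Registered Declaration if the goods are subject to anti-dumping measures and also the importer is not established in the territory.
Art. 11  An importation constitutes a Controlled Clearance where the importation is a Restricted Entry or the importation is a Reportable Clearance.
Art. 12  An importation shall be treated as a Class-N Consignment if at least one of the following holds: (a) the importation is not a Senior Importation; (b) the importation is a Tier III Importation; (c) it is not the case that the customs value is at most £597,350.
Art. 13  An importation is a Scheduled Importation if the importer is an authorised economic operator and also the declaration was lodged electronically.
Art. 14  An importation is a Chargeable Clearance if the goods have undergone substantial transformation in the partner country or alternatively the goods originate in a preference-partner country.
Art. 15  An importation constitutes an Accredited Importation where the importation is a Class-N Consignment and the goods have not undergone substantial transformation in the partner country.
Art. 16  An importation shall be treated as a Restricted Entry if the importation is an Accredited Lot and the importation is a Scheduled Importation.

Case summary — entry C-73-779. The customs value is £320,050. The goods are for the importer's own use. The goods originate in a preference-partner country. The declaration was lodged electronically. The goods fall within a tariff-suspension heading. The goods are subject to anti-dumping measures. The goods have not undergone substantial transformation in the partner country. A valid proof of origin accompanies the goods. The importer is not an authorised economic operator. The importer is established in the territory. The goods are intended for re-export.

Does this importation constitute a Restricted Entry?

article 4 — Accredited Lot: [the goods have undergone substantial transformation in the partner country? no] OR [no valid proof of origin accompanies the goods? no] OR [the goods are intended for home use? no] → not satisfied.
article 13 — Scheduled Importation: [the importer is an authorised economic operator? no] AND [the declaration was lodged electronically? yes] → not satisfied.
article 16 — Restricted Entry: [Accredited Lot (article 4)? no] AND [Scheduled Importation (article 13)? no] → not satisfied.

No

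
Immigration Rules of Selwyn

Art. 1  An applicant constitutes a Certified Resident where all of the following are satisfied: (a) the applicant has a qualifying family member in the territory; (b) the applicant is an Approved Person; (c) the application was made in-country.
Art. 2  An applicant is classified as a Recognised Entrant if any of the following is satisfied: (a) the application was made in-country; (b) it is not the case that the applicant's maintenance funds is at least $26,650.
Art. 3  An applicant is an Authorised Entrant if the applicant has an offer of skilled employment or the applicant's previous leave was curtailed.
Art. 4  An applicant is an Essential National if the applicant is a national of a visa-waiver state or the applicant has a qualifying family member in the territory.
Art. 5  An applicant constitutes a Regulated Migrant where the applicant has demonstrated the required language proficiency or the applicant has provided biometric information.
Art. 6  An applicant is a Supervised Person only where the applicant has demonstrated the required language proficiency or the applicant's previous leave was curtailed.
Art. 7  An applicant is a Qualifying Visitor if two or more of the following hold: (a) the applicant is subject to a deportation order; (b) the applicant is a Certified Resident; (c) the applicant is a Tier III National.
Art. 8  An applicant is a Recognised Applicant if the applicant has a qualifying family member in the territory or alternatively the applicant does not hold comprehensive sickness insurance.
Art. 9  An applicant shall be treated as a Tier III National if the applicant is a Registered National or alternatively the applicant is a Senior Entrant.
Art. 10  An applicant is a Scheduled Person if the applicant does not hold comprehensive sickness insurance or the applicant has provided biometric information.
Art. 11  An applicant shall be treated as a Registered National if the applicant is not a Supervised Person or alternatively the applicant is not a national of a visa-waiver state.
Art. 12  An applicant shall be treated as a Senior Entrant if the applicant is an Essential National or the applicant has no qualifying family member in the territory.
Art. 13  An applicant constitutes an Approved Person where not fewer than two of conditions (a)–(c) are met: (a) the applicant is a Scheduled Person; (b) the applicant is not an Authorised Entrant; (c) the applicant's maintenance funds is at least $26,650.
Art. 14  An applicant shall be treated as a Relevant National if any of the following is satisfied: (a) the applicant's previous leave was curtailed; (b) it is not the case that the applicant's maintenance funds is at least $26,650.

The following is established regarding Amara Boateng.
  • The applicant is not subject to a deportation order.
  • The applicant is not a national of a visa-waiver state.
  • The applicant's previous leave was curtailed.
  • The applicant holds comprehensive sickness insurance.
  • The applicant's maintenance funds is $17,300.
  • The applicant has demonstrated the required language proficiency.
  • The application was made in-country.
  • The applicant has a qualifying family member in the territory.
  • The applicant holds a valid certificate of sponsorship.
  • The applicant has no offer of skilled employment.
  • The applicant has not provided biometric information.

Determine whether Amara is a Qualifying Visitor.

article 10 — Scheduled Person: [the applicant does not hold comprehensive sickness insurance? no] OR [the applicant has provided biometric information? no] → not satisfied.
article 3 — Authorised Entrant: [the applicant has an offer of skilled employment? no] OR [the applicant's previous leave was curtailed? yes] → satisfied.
article 13 — Approved Person: Scheduled Person (article 10)? no; not an Authorised Entrant (article 3)? no; applicant's maintenance funds: $17,300 ≥ $26,650? no — 0 of 3 hold (need ≥2) → not satisfied.
article 1 — Certified Resident: [the applicant has a qualifying family member in the territory? yes] AND [Approved Person (article 13)? no] AND [the application was made in-country? yes] → not satisfied.
article 6 — Supervised Person: [the applicant has demonstrated the required language proficiency? yes] OR [the applicant's previous leave was curtailed? yes] → satisfied.
article 11 — Registered National: [not a Supervised Person (article 6)? no] OR [the applicant is not a national of a visa-waiver state? yes] → satisfied.
article 4 — Essential National: [the applicant is a national of a visa-waiver state? no] OR [the applicant has a qualifying family member in the territory? yes] → satisfied.
article 12 — Senior Entrant: [Essential National (article 4)? yes] OR [the applicant has no qualifying family member in the territory? no] → satisfied.
article 9 — Tier III National: [Registered National (article 11)? yes] OR [Senior Entrant (article 12)? yes] → satisfied.
article 7 — Qualifying Visitor: the applicant is subject to a deportation order? no; Certified Resident (article 1)? no; Tier III National (article 9)? yes — 1 of 3 hold (need ≥2) → not satisfied.

No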